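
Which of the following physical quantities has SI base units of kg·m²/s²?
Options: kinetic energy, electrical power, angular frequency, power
Checking the SI base units of each option:
  kinetic energy (E = ½mv²): kg·m²/s²  ✓ matches
  electrical power (P = IV): kg·m²/s³  ✗
  angular frequency (ω = 2πf): 1/s  ✗
  power (P = W/t): kg·m²/s³  ✗

Only kinetic energy has units kg·m²/s².

Answer: kinetic energy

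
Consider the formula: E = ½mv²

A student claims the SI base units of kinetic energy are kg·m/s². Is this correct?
Units of each symbol in E = ½mv²:
  m (mass): kg
  v (speed): m/s  → to the power 2, contributes m²/s²
  The factor ½ is dimensionless.

Multiplying the contributions: [kg] · [m²/s²]
Adding exponents of each base unit: kg: 1, m: 2, s: -2
SI base units of kinetic energy: kg·m²/s²

The claimed units kg·m/s² (exponents kg: 1, m: 1, s: -2) do not match the derived units kg·m²/s² (exponents kg: 1, m: 2, s: -2), so the claim is incorrect.

Answer: No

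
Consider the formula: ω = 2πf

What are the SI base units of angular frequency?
Units of each symbol in ω = 2πf:
  f (frequency): 1/s
  The factor 2π is dimensionless.

Multiplying the contributions: [1/s]
Adding exponents of each base unit: s: -1
SI base units of angular frequency: 1/s

Answer: 1/s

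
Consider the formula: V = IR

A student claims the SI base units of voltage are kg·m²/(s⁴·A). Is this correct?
Units of each symbol in V = IR:
  I (current): A
  R (resistance, in ohms): kg·m²/(s³·A²)

Multiplying the contributions: [A] · [kg·m²/(s³·A²)]
Adding exponents of each base unit: kg: 1, m: 2, s: -3, A: -1
SI base units of voltage: kg·m²/(s³·A)

The claimed units kg·m²/(s⁴·A) (exponents kg: 1, m: 2, s: -4, A: -1) do not match the derived units kg·m²/(s³·A) (exponents kg: 1, m: 2, s: -3, A: -1), so the claim is incorrect.

Answer: No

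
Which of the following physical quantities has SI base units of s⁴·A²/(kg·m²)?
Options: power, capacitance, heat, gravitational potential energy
Checking the SI base units of each option:
  power (P = W/t): kg·m²/s³  ✗
  capacitance (C = Q/V): s⁴·A²/(kg·m²)  ✓ matches
  heat (Q = mcΔT): kg·m²/s²  ✗
  gravitational potential energy (U = -GMm/r): kg·m²/s²  ✗

Only capacitance has units s⁴·A²/(kg·m²).

Answer: capacitance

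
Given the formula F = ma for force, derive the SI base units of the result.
Units of each symbol in F = ma:
  m (mass): kg
  a (acceleration): m/s²

Multiplying the contributions: [kg] · [m/s²]
Adding exponents of each base unit: kg: 1, m: 1, s: -2
SI base units of force: kg·m/s²

Answer: kg·m/s²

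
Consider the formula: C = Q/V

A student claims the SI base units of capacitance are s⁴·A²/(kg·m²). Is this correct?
Units of each symbol in C = Q/V:
  Q (charge, in coulombs): s·A
  V (voltage, in volts): kg·m²/(s³·A)  → in the denominator, contributes s³·A/(kg·m²)

Multiplying the contributions: [s·A] · [s³·A/(kg·m²)]
Adding exponents of each base unit: kg: -1, m: -2, s: 4, A: 2
SI base units of capacitance: s⁴·A²/(kg·m²)

The claimed units s⁴·A²/(kg·m²) match the derived units, so the claim is correct.

Answer: Yes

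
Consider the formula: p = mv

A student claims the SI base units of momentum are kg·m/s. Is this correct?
Units of each symbol in p = mv:
  m (mass): kg
  v (velocity): m/s

Multiplying the contributions: [kg] · [m/s]
Adding exponents of each base unit: kg: 1, m: 1, s: -1
SI base units of momentum: kg·m/s

The claimed units kg·m/s match the derived units, so the claim is correct.

Answer: Yes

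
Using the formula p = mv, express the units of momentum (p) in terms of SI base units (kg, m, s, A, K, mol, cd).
Units of each symbol in p = mv:
  m (mass): kg
  v (velocity): m/s

Multiplying the contributions: [kg] · [m/s]
Adding exponents of each base unit: kg: 1, m: 1, s: -1
SI base units of momentum: kg·m/s

Answer: kg·m/s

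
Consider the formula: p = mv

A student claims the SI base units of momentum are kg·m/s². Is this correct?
Units of each symbol in p = mv:
  m (mass): kg
  v (velocity): m/s

Multiplying the contributions: [kg] · [m/s]
Adding exponents of each base unit: kg: 1, m: 1, s: -1
SI base units of momentum: kg·m/s

The claimed units kg·m/s² (exponents kg: 1, m: 1, s: -2) do not match the derived units kg·m/s (exponents kg: 1, m: 1, s: -1), so the claim is incorrect.

Answer: No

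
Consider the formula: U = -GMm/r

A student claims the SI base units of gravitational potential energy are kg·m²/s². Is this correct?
Units of each symbol in U = -GMm/r:
  G (gravitational constant): m³/(kg·s²)
  M (mass): kg
  m (mass): kg
  r (distance): m  → in the denominator, contributes 1/m
  The minus sign does not affect the units.

Multiplying the contributions: [m³/(kg·s²)] · [kg] · [kg] · [1/m]
Adding exponents of each base unit: kg: 1, m: 2, s: -2
SI base units of gravitational potential energy: kg·m²/s²

The claimed units kg·m²/s² match the derived units, so the claim is correct.

Answer: Yes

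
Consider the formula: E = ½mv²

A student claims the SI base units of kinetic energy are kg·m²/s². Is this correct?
Units of each symbol in E = ½mv²:
  m (mass): kg
  v (speed): m/s  → to the power 2, contributes m²/s²
  The factor ½ is dimensionless.

Multiplying the contributions: [kg] · [m²/s²]
Adding exponents of each base unit: kg: 1, m: 2, s: -2
SI base units of kinetic energy: kg·m²/s²

The claimed units kg·m²/s² match the derived units, so the claim is correct.

Answer: Yes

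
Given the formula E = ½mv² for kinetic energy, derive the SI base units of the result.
Units of each symbol in E = ½mv²:
  m (mass): kg
  v (speed): m/s  → to the power 2, contributes m²/s²
  The factor ½ is dimensionless.

Multiplying the contributions: [kg] · [m²/s²]
Adding exponents of each base unit: kg: 1, m: 2, s: -2
SI base units of kinetic energy: kg·m²/s²

Answer: kg·m²/s²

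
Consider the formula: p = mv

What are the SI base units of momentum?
Units of each symbol in p = mv:
  m (mass): kg
  v (velocity): m/s

Multiplying the contributions: [kg] · [m/s]
Adding exponents of each base unit: kg: 1, m: 1, s: -1
SI base units of momentum: kg·m/s

Answer: kg·m/s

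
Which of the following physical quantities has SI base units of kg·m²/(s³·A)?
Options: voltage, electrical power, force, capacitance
Checking the SI base units of each option:
  voltage (V = IR): kg·m²/(s³·A)  ✓ matches
  electrical power (P = IV): kg·m²/s³  ✗
  force (F = ma): kg·m/s²  ✗
  capacitance (C = Q/V): s⁴·A²/(kg·m²)  ✗

Only voltage has units kg·m²/(s³·A).

Answer: voltage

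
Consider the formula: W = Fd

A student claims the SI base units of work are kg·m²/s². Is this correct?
Units of each symbol in W = Fd:
  F (force): kg·m/s²
  d (displacement): m

Multiplying the contributions: [kg·m/s²] · [m]
Adding exponents of each base unit: kg: 1, m: 2, s: -2
SI base units of work: kg·m²/s²

The claimed units kg·m²/s² match the derived units, so the claim is correct.

Answer: Yes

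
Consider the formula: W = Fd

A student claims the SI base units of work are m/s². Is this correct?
Units of each symbol in W = Fd:
  F (force): kg·m/s²
  d (displacement): m

Multiplying the contributions: [kg·m/s²] · [m]
Adding exponents of each base unit: kg: 1, m: 2, s: -2
SI base units of work: kg·m²/s²

The claimed units m/s² (exponents m: 1, s: -2) do not match the derived units kg·m²/s² (exponents kg: 1, m: 2, s: -2), so the claim is incorrect.

Answer: No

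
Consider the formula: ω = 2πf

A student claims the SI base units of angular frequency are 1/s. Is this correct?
Units of each symbol in ω = 2πf:
  f (frequency): 1/s
  The factor 2π is dimensionless.

Multiplying the contributions: [1/s]
Adding exponents of each base unit: s: -1
SI base units of angular frequency: 1/s

The claimed units 1/s match the derived units, so the claim is correct.

Answer: Yes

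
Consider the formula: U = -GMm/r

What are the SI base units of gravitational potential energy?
Units of each symbol in U = -GMm/r:
  G (gravitational constant): m³/(kg·s²)
  M (mass): kg
  m (mass): kg
  r (distance): m  → in the denominator, contributes 1/m
  The minus sign does not affect the units.

Multiplying the contributions: [m³/(kg·s²)] · [kg] · [kg] · [1/m]
Adding exponents of each base unit: kg: 1, m: 2, s: -2
SI base units of gravitational potential energy: kg·m²/s²

Answer: kg·m²/s²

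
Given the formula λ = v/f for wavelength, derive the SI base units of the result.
Units of each symbol in λ = v/f:
  v (wave speed): m/s
  f (frequency): 1/s  → in the denominator, contributes s

Multiplying the contributions: [m/s] · [s]
Adding exponents of each base unit: m: 1
SI base units of wavelength: m

Answer: m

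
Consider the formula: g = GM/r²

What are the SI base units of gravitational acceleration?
Units of each symbol in g = GM/r²:
  G (gravitational constant): m³/(kg·s²)
  M (mass): kg
  r (distance): m  → to the power 2 in the denominator, contributes 1/m²

Multiplying the contributions: [m³/(kg·s²)] · [kg] · [1/m²]
Adding exponents of each base unit: m: 1, s: -2
SI base units of gravitational acceleration: m/s²

Answer: m/s²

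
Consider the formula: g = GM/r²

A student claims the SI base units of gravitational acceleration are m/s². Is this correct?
Units of each symbol in g = GM/r²:
  G (gravitational constant): m³/(kg·s²)
  M (mass): kg
  r (distance): m  → to the power 2 in the denominator, contributes 1/m²

Multiplying the contributions: [m³/(kg·s²)] · [kg] · [1/m²]
Adding exponents of each base unit: m: 1, s: -2
SI base units of gravitational acceleration: m/s²

The claimed units m/s² match the derived units, so the claim is correct.

Answer: Yes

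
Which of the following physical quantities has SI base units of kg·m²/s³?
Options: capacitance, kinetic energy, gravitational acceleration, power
Checking the SI base units of each option:
  capacitance (C = Q/V): s⁴·A²/(kg·m²)  ✗
  kinetic energy (E = ½mv²): kg·m²/s²  ✗
  gravitational acceleration (g = GM/r²): m/s²  ✗
  power (P = W/t): kg·m²/s³  ✓ matches

Only power has units kg·m²/s³.

Answer: power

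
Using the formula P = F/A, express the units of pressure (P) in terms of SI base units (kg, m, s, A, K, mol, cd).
Units of each symbol in P = F/A:
  F (force): kg·m/s²
  A (area): m²  → in the denominator, contributes 1/m²

Multiplying the contributions: [kg·m/s²] · [1/m²]
Adding exponents of each base unit: kg: 1, m: -1, s: -2
SI base units of pressure: kg/(m·s²)

Answer: kg/(m·s²)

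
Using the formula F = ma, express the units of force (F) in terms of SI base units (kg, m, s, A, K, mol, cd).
Units of each symbol in F = ma:
  m (mass): kg
  a (acceleration): m/s²

Multiplying the contributions: [kg] · [m/s²]
Adding exponents of each base unit: kg: 1, m: 1, s: -2
SI base units of force: kg·m/s²

Answer: kg·m/s²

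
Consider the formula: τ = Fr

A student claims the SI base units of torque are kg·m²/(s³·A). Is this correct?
Units of each symbol in τ = Fr:
  F (force): kg·m/s²
  r (lever arm): m

Multiplying the contributions: [kg·m/s²] · [m]
Adding exponents of each base unit: kg: 1, m: 2, s: -2
SI base units of torque: kg·m²/s²

The claimed units kg·m²/(s³·A) (exponents kg: 1, m: 2, s: -3, A: -1) do not match the derived units kg·m²/s² (exponents kg: 1, m: 2, s: -2), so the claim is incorrect.

Answer: No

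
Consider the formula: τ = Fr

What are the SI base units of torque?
Units of each symbol in τ = Fr:
  F (force): kg·m/s²
  r (lever arm): m

Multiplying the contributions: [kg·m/s²] · [m]
Adding exponents of each base unit: kg: 1, m: 2, s: -2
SI base units of torque: kg·m²/s²

Answer: kg·m²/s²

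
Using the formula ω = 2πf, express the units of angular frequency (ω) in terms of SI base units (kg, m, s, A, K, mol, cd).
Units of each symbol in ω = 2πf:
  f (frequency): 1/s
  The factor 2π is dimensionless.

Multiplying the contributions: [1/s]
Adding exponents of each base unit: s: -1
SI base units of angular frequency: 1/s

Answer: 1/s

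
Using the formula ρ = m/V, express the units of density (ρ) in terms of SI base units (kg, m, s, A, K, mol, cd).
Units of each symbol in ρ = m/V:
  m (mass): kg
  V (volume): m³  → in the denominator, contributes 1/m³

Multiplying the contributions: [kg] · [1/m³]
Adding exponents of each base unit: kg: 1, m: -3
SI base units of density: kg/m³

Answer: kg/m³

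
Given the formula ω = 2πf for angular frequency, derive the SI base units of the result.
Units of each symbol in ω = 2πf:
  f (frequency): 1/s
  The factor 2π is dimensionless.

Multiplying the contributions: [1/s]
Adding exponents of each base unit: s: -1
SI base units of angular frequency: 1/s

Answer: 1/s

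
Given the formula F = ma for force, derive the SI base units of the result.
Units of each symbol in F = ma:
  m (mass): kg
  a (acceleration): m/s²

Multiplying the contributions: [kg] · [m/s²]
Adding exponents of each base unit: kg: 1, m: 1, s: -2
SI base units of force: kg·m/s²

Answer: kg·m/s²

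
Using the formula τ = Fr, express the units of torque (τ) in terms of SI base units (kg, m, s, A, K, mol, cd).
Units of each symbol in τ = Fr:
  F (force): kg·m/s²
  r (lever arm): m

Multiplying the contributions: [kg·m/s²] · [m]
Adding exponents of each base unit: kg: 1, m: 2, s: -2
SI base units of torque: kg·m²/s²

Answer: kg·m²/s²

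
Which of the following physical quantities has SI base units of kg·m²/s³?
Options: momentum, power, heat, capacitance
Checking the SI base units of each option:
  momentum (p = mv): kg·m/s  ✗
  power (P = W/t): kg·m²/s³  ✓ matches
  heat (Q = mcΔT): kg·m²/s²  ✗
  capacitance (C = Q/V): s⁴·A²/(kg·m²)  ✗

Only power has units kg·m²/s³.

Answer: power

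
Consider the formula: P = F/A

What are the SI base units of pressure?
Units of each symbol in P = F/A:
  F (force): kg·m/s²
  A (area): m²  → in the denominator, contributes 1/m²

Multiplying the contributions: [kg·m/s²] · [1/m²]
Adding exponents of each base unit: kg: 1, m: -1, s: -2
SI base units of pressure: kg/(m·s²)

Answer: kg/(m·s²)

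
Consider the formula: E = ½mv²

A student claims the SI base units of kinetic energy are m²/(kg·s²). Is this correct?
Units of each symbol in E = ½mv²:
  m (mass): kg
  v (speed): m/s  → to the power 2, contributes m²/s²
  The factor ½ is dimensionless.

Multiplying the contributions: [kg] · [m²/s²]
Adding exponents of each base unit: kg: 1, m: 2, s: -2
SI base units of kinetic energy: kg·m²/s²

The claimed units m²/(kg·s²) (exponents kg: -1, m: 2, s: -2) do not match the derived units kg·m²/s² (exponents kg: 1, m: 2, s: -2), so the claim is incorrect.

Answer: No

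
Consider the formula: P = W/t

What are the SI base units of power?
Units of each symbol in P = W/t:
  W (work): kg·m²/s²
  t (time): s  → in the denominator, contributes 1/s

Multiplying the contributions: [kg·m²/s²] · [1/s]
Adding exponents of each base unit: kg: 1, m: 2, s: -3
SI base units of power: kg·m²/s³

Answer: kg·m²/s³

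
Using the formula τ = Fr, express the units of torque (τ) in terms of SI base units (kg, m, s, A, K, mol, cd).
Units of each symbol in τ = Fr:
  F (force): kg·m/s²
  r (lever arm): m

Multiplying the contributions: [kg·m/s²] · [m]
Adding exponents of each base unit: kg: 1, m: 2, s: -2
SI base units of torque: kg·m²/s²

Answer: kg·m²/s²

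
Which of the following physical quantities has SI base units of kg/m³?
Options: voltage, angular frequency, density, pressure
Checking the SI base units of each option:
  voltage (V = IR): kg·m²/(s³·A)  ✗
  angular frequency (ω = 2πf): 1/s  ✗
  density (ρ = m/V): kg/m³  ✓ matches
  pressure (P = F/A): kg/(m·s²)  ✗

Only density has units kg/m³.

Answer: density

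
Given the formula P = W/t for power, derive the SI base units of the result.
Units of each symbol in P = W/t:
  W (work): kg·m²/s²
  t (time): s  → in the denominator, contributes 1/s

Multiplying the contributions: [kg·m²/s²] · [1/s]
Adding exponents of each base unit: kg: 1, m: 2, s: -3
SI base units of power: kg·m²/s³

Answer: kg·m²/s³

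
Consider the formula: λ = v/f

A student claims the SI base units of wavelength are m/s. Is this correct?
Units of each symbol in λ = v/f:
  v (wave speed): m/s
  f (frequency): 1/s  → in the denominator, contributes s

Multiplying the contributions: [m/s] · [s]
Adding exponents of each base unit: m: 1
SI base units of wavelength: m

The claimed units m/s (exponents m: 1, s: -1) do not match the derived units m (exponents m: 1), so the claim is incorrect.

Answer: No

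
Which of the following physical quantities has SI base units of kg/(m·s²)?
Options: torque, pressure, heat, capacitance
Checking the SI base units of each option:
  torque (τ = Fr): kg·m²/s²  ✗
  pressure (P = F/A): kg/(m·s²)  ✓ matches
  heat (Q = mcΔT): kg·m²/s²  ✗
  capacitance (C = Q/V): s⁴·A²/(kg·m²)  ✗

Only pressure has units kg/(m·s²).

Answer: pressure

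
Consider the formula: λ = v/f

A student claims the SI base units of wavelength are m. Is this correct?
Units of each symbol in λ = v/f:
  v (wave speed): m/s
  f (frequency): 1/s  → in the denominator, contributes s

Multiplying the contributions: [m/s] · [s]
Adding exponents of each base unit: m: 1
SI base units of wavelength: m

The claimed units m match the derived units, so the claim is correct.

Answer: Yes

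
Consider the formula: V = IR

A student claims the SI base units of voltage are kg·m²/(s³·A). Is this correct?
Units of each symbol in V = IR:
  I (current): A
  R (resistance, in ohms): kg·m²/(s³·A²)

Multiplying the contributions: [A] · [kg·m²/(s³·A²)]
Adding exponents of each base unit: kg: 1, m: 2, s: -3, A: -1
SI base units of voltage: kg·m²/(s³·A)

The claimed units kg·m²/(s³·A) match the derived units, so the claim is correct.

Answer: Yes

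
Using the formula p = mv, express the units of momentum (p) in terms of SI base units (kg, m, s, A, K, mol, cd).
Units of each symbol in p = mv:
  m (mass): kg
  v (velocity): m/s

Multiplying the contributions: [kg] · [m/s]
Adding exponents of each base unit: kg: 1, m: 1, s: -1
SI base units of momentum: kg·m/s

Answer: kg·m/s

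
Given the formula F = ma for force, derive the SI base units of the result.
Units of each symbol in F = ma:
  m (mass): kg
  a (acceleration): m/s²

Multiplying the contributions: [kg] · [m/s²]
Adding exponents of each base unit: kg: 1, m: 1, s: -2
SI base units of force: kg·m/s²

Answer: kg·m/s²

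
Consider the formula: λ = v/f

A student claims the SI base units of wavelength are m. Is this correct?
Units of each symbol in λ = v/f:
  v (wave speed): m/s
  f (frequency): 1/s  → in the denominator, contributes s

Multiplying the contributions: [m/s] · [s]
Adding exponents of each base unit: m: 1
SI base units of wavelength: m

The claimed units m match the derived units, so the claim is correct.

Answer: Yes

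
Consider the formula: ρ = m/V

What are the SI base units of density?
Units of each symbol in ρ = m/V:
  m (mass): kg
  V (volume): m³  → in the denominator, contributes 1/m³

Multiplying the contributions: [kg] · [1/m³]
Adding exponents of each base unit: kg: 1, m: -3
SI base units of density: kg/m³

Answer: kg/m³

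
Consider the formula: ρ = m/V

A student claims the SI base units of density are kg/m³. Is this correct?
Units of each symbol in ρ = m/V:
  m (mass): kg
  V (volume): m³  → in the denominator, contributes 1/m³

Multiplying the contributions: [kg] · [1/m³]
Adding exponents of each base unit: kg: 1, m: -3
SI base units of density: kg/m³

The claimed units kg/m³ match the derived units, so the claim is correct.

Answer: Yes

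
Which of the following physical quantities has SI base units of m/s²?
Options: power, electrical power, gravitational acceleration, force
Checking the SI base units of each option:
  power (P = W/t): kg·m²/s³  ✗
  electrical power (P = IV): kg·m²/s³  ✗
  gravitational acceleration (g = GM/r²): m/s²  ✓ matches
  force (F = ma): kg·m/s²  ✗

Only gravitational acceleration has units m/s².

Answer: gravitational acceleration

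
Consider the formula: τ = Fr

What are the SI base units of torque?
Units of each symbol in τ = Fr:
  F (force): kg·m/s²
  r (lever arm): m

Multiplying the contributions: [kg·m/s²] · [m]
Adding exponents of each base unit: kg: 1, m: 2, s: -2
SI base units of torque: kg·m²/s²

Answer: kg·m²/s²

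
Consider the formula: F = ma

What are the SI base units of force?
Units of each symbol in F = ma:
  m (mass): kg
  a (acceleration): m/s²

Multiplying the contributions: [kg] · [m/s²]
Adding exponents of each base unit: kg: 1, m: 1, s: -2
SI base units of force: kg·m/s²

Answer: kg·m/s²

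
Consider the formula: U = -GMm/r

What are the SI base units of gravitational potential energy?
Units of each symbol in U = -GMm/r:
  G (gravitational constant): m³/(kg·s²)
  M (mass): kg
  m (mass): kg
  r (distance): m  → in the denominator, contributes 1/m
  The minus sign does not affect the units.

Multiplying the contributions: [m³/(kg·s²)] · [kg] · [kg] · [1/m]
Adding exponents of each base unit: kg: 1, m: 2, s: -2
SI base units of gravitational potential energy: kg·m²/s²

Answer: kg·m²/s²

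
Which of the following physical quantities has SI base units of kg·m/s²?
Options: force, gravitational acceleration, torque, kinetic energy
Checking the SI base units of each option:
  force (F = ma): kg·m/s²  ✓ matches
  gravitational acceleration (g = GM/r²): m/s²  ✗
  torque (τ = Fr): kg·m²/s²  ✗
  kinetic energy (E = ½mv²): kg·m²/s²  ✗

Only force has units kg·m/s².

Answer: force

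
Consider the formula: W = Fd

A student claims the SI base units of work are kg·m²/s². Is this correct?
Units of each symbol in W = Fd:
  F (force): kg·m/s²
  d (displacement): m

Multiplying the contributions: [kg·m/s²] · [m]
Adding exponents of each base unit: kg: 1, m: 2, s: -2
SI base units of work: kg·m²/s²

The claimed units kg·m²/s² match the derived units, so the claim is correct.

Answer: Yes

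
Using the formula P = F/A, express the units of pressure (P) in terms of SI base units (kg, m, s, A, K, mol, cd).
Units of each symbol in P = F/A:
  F (force): kg·m/s²
  A (area): m²  → in the denominator, contributes 1/m²

Multiplying the contributions: [kg·m/s²] · [1/m²]
Adding exponents of each base unit: kg: 1, m: -1, s: -2
SI base units of pressure: kg/(m·s²)

Answer: kg/(m·s²)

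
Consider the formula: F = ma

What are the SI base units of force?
Units of each symbol in F = ma:
  m (mass): kg
  a (acceleration): m/s²

Multiplying the contributions: [kg] · [m/s²]
Adding exponents of each base unit: kg: 1, m: 1, s: -2
SI base units of force: kg·m/s²

Answer: kg·m/s²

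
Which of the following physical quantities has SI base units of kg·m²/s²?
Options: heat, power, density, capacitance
Checking the SI base units of each option:
  heat (Q = mcΔT): kg·m²/s²  ✓ matches
  power (P = W/t): kg·m²/s³  ✗
  density (ρ = m/V): kg/m³  ✗
  capacitance (C = Q/V): s⁴·A²/(kg·m²)  ✗

Only heat has units kg·m²/s².

Answer: heat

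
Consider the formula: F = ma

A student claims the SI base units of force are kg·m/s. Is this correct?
Units of each symbol in F = ma:
  m (mass): kg
  a (acceleration): m/s²

Multiplying the contributions: [kg] · [m/s²]
Adding exponents of each base unit: kg: 1, m: 1, s: -2
SI base units of force: kg·m/s²

The claimed units kg·m/s (exponents kg: 1, m: 1, s: -1) do not match the derived units kg·m/s² (exponents kg: 1, m: 1, s: -2), so the claim is incorrect.

Answer: No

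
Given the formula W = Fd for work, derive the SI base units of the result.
Units of each symbol in W = Fd:
  F (force): kg·m/s²
  d (displacement): m

Multiplying the contributions: [kg·m/s²] · [m]
Adding exponents of each base unit: kg: 1, m: 2, s: -2
SI base units of work: kg·m²/s²

Answer: kg·m²/s²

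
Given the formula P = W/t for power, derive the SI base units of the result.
Units of each symbol in P = W/t:
  W (work): kg·m²/s²
  t (time): s  → in the denominator, contributes 1/s

Multiplying the contributions: [kg·m²/s²] · [1/s]
Adding exponents of each base unit: kg: 1, m: 2, s: -3
SI base units of power: kg·m²/s³

Answer: kg·m²/s³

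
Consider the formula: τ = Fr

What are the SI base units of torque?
Units of each symbol in τ = Fr:
  F (force): kg·m/s²
  r (lever arm): m

Multiplying the contributions: [kg·m/s²] · [m]
Adding exponents of each base unit: kg: 1, m: 2, s: -2
SI base units of torque: kg·m²/s²

Answer: kg·m²/s²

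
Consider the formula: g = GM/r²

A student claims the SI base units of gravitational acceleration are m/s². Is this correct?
Units of each symbol in g = GM/r²:
  G (gravitational constant): m³/(kg·s²)
  M (mass): kg
  r (distance): m  → to the power 2 in the denominator, contributes 1/m²

Multiplying the contributions: [m³/(kg·s²)] · [kg] · [1/m²]
Adding exponents of each base unit: m: 1, s: -2
SI base units of gravitational acceleration: m/s²

The claimed units m/s² match the derived units, so the claim is correct.

Answer: Yes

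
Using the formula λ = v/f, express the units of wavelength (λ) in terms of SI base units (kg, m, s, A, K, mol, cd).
Units of each symbol in λ = v/f:
  v (wave speed): m/s
  f (frequency): 1/s  → in the denominator, contributes s

Multiplying the contributions: [m/s] · [s]
Adding exponents of each base unit: m: 1
SI base units of wavelength: m

Answer: m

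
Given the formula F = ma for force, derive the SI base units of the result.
Units of each symbol in F = ma:
  m (mass): kg
  a (acceleration): m/s²

Multiplying the contributions: [kg] · [m/s²]
Adding exponents of each base unit: kg: 1, m: 1, s: -2
SI base units of force: kg·m/s²

Answer: kg·m/s²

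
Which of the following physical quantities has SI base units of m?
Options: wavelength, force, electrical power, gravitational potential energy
Checking the SI base units of each option:
  wavelength (λ = v/f): m  ✓ matches
  force (F = ma): kg·m/s²  ✗
  electrical power (P = IV): kg·m²/s³  ✗
  gravitational potential energy (U = -GMm/r): kg·m²/s²  ✗

Only wavelength has units m.

Answer: wavelength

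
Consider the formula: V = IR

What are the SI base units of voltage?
Units of each symbol in V = IR:
  I (current): A
  R (resistance, in ohms): kg·m²/(s³·A²)

Multiplying the contributions: [A] · [kg·m²/(s³·A²)]
Adding exponents of each base unit: kg: 1, m: 2, s: -3, A: -1
SI base units of voltage: kg·m²/(s³·A)

Answer: kg·m²/(s³·A)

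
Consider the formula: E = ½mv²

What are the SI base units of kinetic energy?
Units of each symbol in E = ½mv²:
  m (mass): kg
  v (speed): m/s  → to the power 2, contributes m²/s²
  The factor ½ is dimensionless.

Multiplying the contributions: [kg] · [m²/s²]
Adding exponents of each base unit: kg: 1, m: 2, s: -2
SI base units of kinetic energy: kg·m²/s²

Answer: kg·m²/s²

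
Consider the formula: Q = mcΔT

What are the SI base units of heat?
Units of each symbol in Q = mcΔT:
  m (mass): kg
  c (specific heat capacity, in J/(kg·K)): m²/(s²·K)
  ΔT (temperature change): K

Multiplying the contributions: [kg] · [m²/(s²·K)] · [K]
Adding exponents of each base unit: kg: 1, m: 2, s: -2
SI base units of heat: kg·m²/s²

Answer: kg·m²/s²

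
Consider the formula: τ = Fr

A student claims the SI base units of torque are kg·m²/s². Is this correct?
Units of each symbol in τ = Fr:
  F (force): kg·m/s²
  r (lever arm): m

Multiplying the contributions: [kg·m/s²] · [m]
Adding exponents of each base unit: kg: 1, m: 2, s: -2
SI base units of torque: kg·m²/s²

The claimed units kg·m²/s² match the derived units, so the claim is correct.

Answer: Yes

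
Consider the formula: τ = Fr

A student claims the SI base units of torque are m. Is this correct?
Units of each symbol in τ = Fr:
  F (force): kg·m/s²
  r (lever arm): m

Multiplying the contributions: [kg·m/s²] · [m]
Adding exponents of each base unit: kg: 1, m: 2, s: -2
SI base units of torque: kg·m²/s²

The claimed units m (exponents m: 1) do not match the derived units kg·m²/s² (exponents kg: 1, m: 2, s: -2), so the claim is incorrect.

Answer: No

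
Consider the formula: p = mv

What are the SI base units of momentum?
Units of each symbol in p = mv:
  m (mass): kg
  v (velocity): m/s

Multiplying the contributions: [kg] · [m/s]
Adding exponents of each base unit: kg: 1, m: 1, s: -1
SI base units of momentum: kg·m/s

Answer: kg·m/s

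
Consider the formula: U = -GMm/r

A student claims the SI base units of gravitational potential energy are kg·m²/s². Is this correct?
Units of each symbol in U = -GMm/r:
  G (gravitational constant): m³/(kg·s²)
  M (mass): kg
  m (mass): kg
  r (distance): m  → in the denominator, contributes 1/m
  The minus sign does not affect the units.

Multiplying the contributions: [m³/(kg·s²)] · [kg] · [kg] · [1/m]
Adding exponents of each base unit: kg: 1, m: 2, s: -2
SI base units of gravitational potential energy: kg·m²/s²

The claimed units kg·m²/s² match the derived units, so the claim is correct.

Answer: Yes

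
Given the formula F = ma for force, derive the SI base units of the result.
Units of each symbol in F = ma:
  m (mass): kg
  a (acceleration): m/s²

Multiplying the contributions: [kg] · [m/s²]
Adding exponents of each base unit: kg: 1, m: 1, s: -2
SI base units of force: kg·m/s²

Answer: kg·m/s²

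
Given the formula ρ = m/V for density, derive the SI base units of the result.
Units of each symbol in ρ = m/V:
  m (mass): kg
  V (volume): m³  → in the denominator, contributes 1/m³

Multiplying the contributions: [kg] · [1/m³]
Adding exponents of each base unit: kg: 1, m: -3
SI base units of density: kg/m³

Answer: kg/m³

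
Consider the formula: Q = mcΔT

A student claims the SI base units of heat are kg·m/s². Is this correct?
Units of each symbol in Q = mcΔT:
  m (mass): kg
  c (specific heat capacity, in J/(kg·K)): m²/(s²·K)
  ΔT (temperature change): K

Multiplying the contributions: [kg] · [m²/(s²·K)] · [K]
Adding exponents of each base unit: kg: 1, m: 2, s: -2
SI base units of heat: kg·m²/s²

The claimed units kg·m/s² (exponents kg: 1, m: 1, s: -2) do not match the derived units kg·m²/s² (exponents kg: 1, m: 2, s: -2), so the claim is incorrect.

Answer: No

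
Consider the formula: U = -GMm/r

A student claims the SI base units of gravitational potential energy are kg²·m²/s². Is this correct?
Units of each symbol in U = -GMm/r:
  G (gravitational constant): m³/(kg·s²)
  M (mass): kg
  m (mass): kg
  r (distance): m  → in the denominator, contributes 1/m
  The minus sign does not affect the units.

Multiplying the contributions: [m³/(kg·s²)] · [kg] · [kg] · [1/m]
Adding exponents of each base unit: kg: 1, m: 2, s: -2
SI base units of gravitational potential energy: kg·m²/s²

The claimed units kg²·m²/s² (exponents kg: 2, m: 2, s: -2) do not match the derived units kg·m²/s² (exponents kg: 1, m: 2, s: -2), so the claim is incorrect.

Answer: No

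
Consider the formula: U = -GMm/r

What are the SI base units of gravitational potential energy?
Units of each symbol in U = -GMm/r:
  G (gravitational constant): m³/(kg·s²)
  M (mass): kg
  m (mass): kg
  r (distance): m  → in the denominator, contributes 1/m
  The minus sign does not affect the units.

Multiplying the contributions: [m³/(kg·s²)] · [kg] · [kg] · [1/m]
Adding exponents of each base unit: kg: 1, m: 2, s: -2
SI base units of gravitational potential energy: kg·m²/s²

Answer: kg·m²/s²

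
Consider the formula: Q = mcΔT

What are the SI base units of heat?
Units of each symbol in Q = mcΔT:
  m (mass): kg
  c (specific heat capacity, in J/(kg·K)): m²/(s²·K)
  ΔT (temperature change): K

Multiplying the contributions: [kg] · [m²/(s²·K)] · [K]
Adding exponents of each base unit: kg: 1, m: 2, s: -2
SI base units of heat: kg·m²/s²

Answer: kg·m²/s²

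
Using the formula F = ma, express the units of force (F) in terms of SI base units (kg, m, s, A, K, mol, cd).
Units of each symbol in F = ma:
  m (mass): kg
  a (acceleration): m/s²

Multiplying the contributions: [kg] · [m/s²]
Adding exponents of each base unit: kg: 1, m: 1, s: -2
SI base units of force: kg·m/s²

Answer: kg·m/s²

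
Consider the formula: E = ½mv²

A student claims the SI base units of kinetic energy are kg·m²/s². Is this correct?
Units of each symbol in E = ½mv²:
  m (mass): kg
  v (speed): m/s  → to the power 2, contributes m²/s²
  The factor ½ is dimensionless.

Multiplying the contributions: [kg] · [m²/s²]
Adding exponents of each base unit: kg: 1, m: 2, s: -2
SI base units of kinetic energy: kg·m²/s²

The claimed units kg·m²/s² match the derived units, so the claim is correct.

Answer: Yes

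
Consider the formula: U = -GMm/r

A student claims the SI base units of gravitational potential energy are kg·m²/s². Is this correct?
Units of each symbol in U = -GMm/r:
  G (gravitational constant): m³/(kg·s²)
  M (mass): kg
  m (mass): kg
  r (distance): m  → in the denominator, contributes 1/m
  The minus sign does not affect the units.

Multiplying the contributions: [m³/(kg·s²)] · [kg] · [kg] · [1/m]
Adding exponents of each base unit: kg: 1, m: 2, s: -2
SI base units of gravitational potential energy: kg·m²/s²

The claimed units kg·m²/s² match the derived units, so the claim is correct.

Answer: Yes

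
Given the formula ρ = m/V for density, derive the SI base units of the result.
Units of each symbol in ρ = m/V:
  m (mass): kg
  V (volume): m³  → in the denominator, contributes 1/m³

Multiplying the contributions: [kg] · [1/m³]
Adding exponents of each base unit: kg: 1, m: -3
SI base units of density: kg/m³

Answer: kg/m³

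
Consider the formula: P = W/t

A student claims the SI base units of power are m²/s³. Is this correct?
Units of each symbol in P = W/t:
  W (work): kg·m²/s²
  t (time): s  → in the denominator, contributes 1/s

Multiplying the contributions: [kg·m²/s²] · [1/s]
Adding exponents of each base unit: kg: 1, m: 2, s: -3
SI base units of power: kg·m²/s³

The claimed units m²/s³ (exponents m: 2, s: -3) do not match the derived units kg·m²/s³ (exponents kg: 1, m: 2, s: -3), so the claim is incorrect.

Answer: No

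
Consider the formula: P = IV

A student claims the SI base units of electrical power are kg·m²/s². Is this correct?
Units of each symbol in P = IV:
  I (current): A
  V (voltage, in volts): kg·m²/(s³·A)

Multiplying the contributions: [A] · [kg·m²/(s³·A)]
Adding exponents of each base unit: kg: 1, m: 2, s: -3
SI base units of electrical power: kg·m²/s³

The claimed units kg·m²/s² (exponents kg: 1, m: 2, s: -2) do not match the derived units kg·m²/s³ (exponents kg: 1, m: 2, s: -3), so the claim is incorrect.

Answer: No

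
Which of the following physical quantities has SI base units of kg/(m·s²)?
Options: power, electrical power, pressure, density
Checking the SI base units of each option:
  power (P = W/t): kg·m²/s³  ✗
  electrical power (P = IV): kg·m²/s³  ✗
  pressure (P = F/A): kg/(m·s²)  ✓ matches
  density (ρ = m/V): kg/m³  ✗

Only pressure has units kg/(m·s²).

Answer: pressure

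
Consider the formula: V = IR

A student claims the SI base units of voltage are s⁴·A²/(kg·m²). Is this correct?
Units of each symbol in V = IR:
  I (current): A
  R (resistance, in ohms): kg·m²/(s³·A²)

Multiplying the contributions: [A] · [kg·m²/(s³·A²)]
Adding exponents of each base unit: kg: 1, m: 2, s: -3, A: -1
SI base units of voltage: kg·m²/(s³·A)

The claimed units s⁴·A²/(kg·m²) (exponents kg: -1, m: -2, s: 4, A: 2) do not match the derived units kg·m²/(s³·A) (exponents kg: 1, m: 2, s: -3, A: -1), so the claim is incorrect.

Answer: No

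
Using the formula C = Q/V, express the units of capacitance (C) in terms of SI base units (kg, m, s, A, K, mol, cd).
Units of each symbol in C = Q/V:
  Q (charge, in coulombs): s·A
  V (voltage, in volts): kg·m²/(s³·A)  → in the denominator, contributes s³·A/(kg·m²)

Multiplying the contributions: [s·A] · [s³·A/(kg·m²)]
Adding exponents of each base unit: kg: -1, m: -2, s: 4, A: 2
SI base units of capacitance: s⁴·A²/(kg·m²)

Answer: s⁴·A²/(kg·m²)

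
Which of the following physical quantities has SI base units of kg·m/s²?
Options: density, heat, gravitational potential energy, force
Checking the SI base units of each option:
  density (ρ = m/V): kg/m³  ✗
  heat (Q = mcΔT): kg·m²/s²  ✗
  gravitational potential energy (U = -GMm/r): kg·m²/s²  ✗
  force (F = ma): kg·m/s²  ✓ matches

Only force has units kg·m/s².

Answer: force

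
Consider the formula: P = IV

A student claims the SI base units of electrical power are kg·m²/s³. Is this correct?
Units of each symbol in P = IV:
  I (current): A
  V (voltage, in volts): kg·m²/(s³·A)

Multiplying the contributions: [A] · [kg·m²/(s³·A)]
Adding exponents of each base unit: kg: 1, m: 2, s: -3
SI base units of electrical power: kg·m²/s³

The claimed units kg·m²/s³ match the derived units, so the claim is correct.

Answer: Yes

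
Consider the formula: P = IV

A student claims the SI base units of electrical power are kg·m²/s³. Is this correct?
Units of each symbol in P = IV:
  I (current): A
  V (voltage, in volts): kg·m²/(s³·A)

Multiplying the contributions: [A] · [kg·m²/(s³·A)]
Adding exponents of each base unit: kg: 1, m: 2, s: -3
SI base units of electrical power: kg·m²/s³

The claimed units kg·m²/s³ match the derived units, so the claim is correct.

Answer: Yes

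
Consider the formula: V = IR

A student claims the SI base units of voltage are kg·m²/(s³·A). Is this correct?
Units of each symbol in V = IR:
  I (current): A
  R (resistance, in ohms): kg·m²/(s³·A²)

Multiplying the contributions: [A] · [kg·m²/(s³·A²)]
Adding exponents of each base unit: kg: 1, m: 2, s: -3, A: -1
SI base units of voltage: kg·m²/(s³·A)

The claimed units kg·m²/(s³·A) match the derived units, so the claim is correct.

Answer: Yes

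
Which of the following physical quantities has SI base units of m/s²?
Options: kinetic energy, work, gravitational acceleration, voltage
Checking the SI base units of each option:
  kinetic energy (E = ½mv²): kg·m²/s²  ✗
  work (W = Fd): kg·m²/s²  ✗
  gravitational acceleration (g = GM/r²): m/s²  ✓ matches
  voltage (V = IR): kg·m²/(s³·A)  ✗

Only gravitational acceleration has units m/s².

Answer: gravitational acceleration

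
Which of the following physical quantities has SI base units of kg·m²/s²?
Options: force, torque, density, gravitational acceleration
Checking the SI base units of each option:
  force (F = ma): kg·m/s²  ✗
  torque (τ = Fr): kg·m²/s²  ✓ matches
  density (ρ = m/V): kg/m³  ✗
  gravitational acceleration (g = GM/r²): m/s²  ✗

Only torque has units kg·m²/s².

Answer: torque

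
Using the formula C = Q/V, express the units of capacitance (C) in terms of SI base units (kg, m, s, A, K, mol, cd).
Units of each symbol in C = Q/V:
  Q (charge, in coulombs): s·A
  V (voltage, in volts): kg·m²/(s³·A)  → in the denominator, contributes s³·A/(kg·m²)

Multiplying the contributions: [s·A] · [s³·A/(kg·m²)]
Adding exponents of each base unit: kg: -1, m: -2, s: 4, A: 2
SI base units of capacitance: s⁴·A²/(kg·m²)

Answer: s⁴·A²/(kg·m²)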